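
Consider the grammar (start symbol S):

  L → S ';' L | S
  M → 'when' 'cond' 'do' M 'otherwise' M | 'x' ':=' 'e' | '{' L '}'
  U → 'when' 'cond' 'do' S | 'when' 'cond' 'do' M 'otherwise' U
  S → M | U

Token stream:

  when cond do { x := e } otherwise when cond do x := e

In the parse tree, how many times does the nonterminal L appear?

1

[S [U when cond do [M { [L [S [M x := e]]] }] otherwise [U when cond do [S [M x := e]]]]]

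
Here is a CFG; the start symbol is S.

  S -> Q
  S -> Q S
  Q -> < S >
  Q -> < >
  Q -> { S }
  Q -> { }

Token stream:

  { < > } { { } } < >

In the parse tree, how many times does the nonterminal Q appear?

5

[S [Q { [S [Q < >]] }] [S [Q { [S [Q { }]] }] [S [Q < >]]]]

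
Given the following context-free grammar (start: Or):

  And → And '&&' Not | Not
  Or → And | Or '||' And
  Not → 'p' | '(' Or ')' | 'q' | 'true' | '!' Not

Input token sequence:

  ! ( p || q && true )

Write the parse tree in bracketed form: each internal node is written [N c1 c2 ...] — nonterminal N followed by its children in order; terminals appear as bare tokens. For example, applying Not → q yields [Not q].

[Or [And [Not ! [Not ( [Or [Or [And [Not p]]] || [And [And [Not q]] && [Not true]]] )]]]]

Or
And
Not
! Not
! ( Or )
! ( Or || And )
! ( And || And )
! ( Not || And )
! ( p || And )
! ( p || And && Not )
! ( p || Not && Not )
! ( p || q && Not )
! ( p || q && true )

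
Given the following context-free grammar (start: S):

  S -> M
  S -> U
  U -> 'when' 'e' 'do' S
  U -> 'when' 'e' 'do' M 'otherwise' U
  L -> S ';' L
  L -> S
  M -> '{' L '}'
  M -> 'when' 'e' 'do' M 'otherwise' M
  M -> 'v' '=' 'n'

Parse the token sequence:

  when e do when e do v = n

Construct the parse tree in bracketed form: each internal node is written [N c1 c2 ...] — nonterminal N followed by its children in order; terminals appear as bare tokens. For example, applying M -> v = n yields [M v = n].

[S [U when e do [S [U when e do [S [M v = n]]]]]]

S
U
when e do S
when e do U
when e do when e do S
when e do when e do M
when e do when e do v = n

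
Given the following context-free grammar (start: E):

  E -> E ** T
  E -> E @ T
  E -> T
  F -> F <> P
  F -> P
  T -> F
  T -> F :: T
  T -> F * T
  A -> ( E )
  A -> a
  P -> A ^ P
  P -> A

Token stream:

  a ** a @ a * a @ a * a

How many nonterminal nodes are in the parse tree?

[E [E [E [E [T [F [P [A a]]]]] ** [T [F [P [A a]]]]] @ [T [F [P [A a]]] * [T [F [P [A a]]]]]] @ [T [F [P [A a]]] * [T [F [P [A a]]]]]]

28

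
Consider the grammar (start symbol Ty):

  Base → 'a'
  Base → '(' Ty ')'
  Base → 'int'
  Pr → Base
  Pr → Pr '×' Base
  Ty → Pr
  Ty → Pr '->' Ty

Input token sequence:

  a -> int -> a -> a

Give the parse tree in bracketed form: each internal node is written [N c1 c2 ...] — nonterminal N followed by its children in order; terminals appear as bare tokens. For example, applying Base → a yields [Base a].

[Ty [Pr [Base a]] -> [Ty [Pr [Base int]] -> [Ty [Pr [Base a]] -> [Ty [Pr [Base a]]]]]]

Ty
Pr -> Ty
Base -> Ty
a -> Ty
a -> Pr -> Ty
a -> Base -> Ty
a -> int -> Ty
a -> int -> Pr -> Ty
a -> int -> Base -> Ty
a -> int -> a -> Ty
a -> int -> a -> Pr
a -> int -> a -> Base
a -> int -> a -> a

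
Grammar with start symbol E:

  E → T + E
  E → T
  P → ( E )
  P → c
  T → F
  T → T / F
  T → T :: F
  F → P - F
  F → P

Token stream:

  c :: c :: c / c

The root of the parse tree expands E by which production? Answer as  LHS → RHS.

[E [T [T [T [T [F [P c]]] :: [F [P c]]] :: [F [P c]]] / [F [P c]]]]

E → T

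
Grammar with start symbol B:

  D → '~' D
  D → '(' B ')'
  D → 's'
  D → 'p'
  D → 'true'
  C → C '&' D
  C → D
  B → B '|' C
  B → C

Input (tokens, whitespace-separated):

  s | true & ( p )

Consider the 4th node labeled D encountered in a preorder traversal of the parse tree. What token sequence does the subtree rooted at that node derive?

p

[B [B [C [D s]]] | [C [C [D true]] & [D ( [B [C [D p]]] )]]]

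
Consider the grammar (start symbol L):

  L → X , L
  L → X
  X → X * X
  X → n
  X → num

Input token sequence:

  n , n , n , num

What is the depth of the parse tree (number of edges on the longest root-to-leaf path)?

[L [X n] , [L [X n] , [L [X n] , [L [X num]]]]]

5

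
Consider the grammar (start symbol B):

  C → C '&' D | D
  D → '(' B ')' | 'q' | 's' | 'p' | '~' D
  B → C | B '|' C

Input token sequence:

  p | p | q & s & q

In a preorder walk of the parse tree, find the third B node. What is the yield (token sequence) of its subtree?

[B [B [B [C [D p]]] | [C [D p]]] | [C [C [C [D q]] & [D s]] & [D q]]]

p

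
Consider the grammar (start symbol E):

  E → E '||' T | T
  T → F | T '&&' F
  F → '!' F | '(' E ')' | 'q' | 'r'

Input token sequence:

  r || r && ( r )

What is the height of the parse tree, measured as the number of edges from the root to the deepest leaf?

6

[E [E [T [F r]]] || [T [T [F r]] && [F ( [E [T [F r]]] )]]]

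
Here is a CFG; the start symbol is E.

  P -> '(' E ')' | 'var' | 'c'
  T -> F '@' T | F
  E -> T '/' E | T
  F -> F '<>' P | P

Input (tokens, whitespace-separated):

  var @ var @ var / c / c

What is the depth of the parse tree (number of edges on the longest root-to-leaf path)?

[E [T [F [P var]] @ [T [F [P var]] @ [T [F [P var]]]]] / [E [T [F [P c]]] / [E [T [F [P c]]]]]]

6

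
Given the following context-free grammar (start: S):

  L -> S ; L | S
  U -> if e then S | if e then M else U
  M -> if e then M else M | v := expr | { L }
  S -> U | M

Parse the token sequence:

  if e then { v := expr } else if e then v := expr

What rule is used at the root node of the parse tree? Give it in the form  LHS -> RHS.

S -> U

[S [U if e then [M { [L [S [M v := expr]]] }] else [U if e then [S [M v := expr]]]]]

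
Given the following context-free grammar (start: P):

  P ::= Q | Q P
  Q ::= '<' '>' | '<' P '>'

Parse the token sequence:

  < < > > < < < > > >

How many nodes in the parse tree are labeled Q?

[P [Q < [P [Q < >]] >] [P [Q < [P [Q < [P [Q < >]] >]] >]]]

5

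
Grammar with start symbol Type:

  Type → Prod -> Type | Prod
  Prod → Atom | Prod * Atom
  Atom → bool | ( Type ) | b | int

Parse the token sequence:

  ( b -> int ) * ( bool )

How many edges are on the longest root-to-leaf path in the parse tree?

8

[Type [Prod [Prod [Atom ( [Type [Prod [Atom b]] -> [Type [Prod [Atom int]]]] )]] * [Atom ( [Type [Prod [Atom bool]]] )]]]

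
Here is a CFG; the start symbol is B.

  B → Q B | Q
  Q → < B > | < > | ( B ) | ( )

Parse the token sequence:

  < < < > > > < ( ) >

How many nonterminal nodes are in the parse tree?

10

[B [Q < [B [Q < [B [Q < >]] >]] >] [B [Q < [B [Q ( )]] >]]]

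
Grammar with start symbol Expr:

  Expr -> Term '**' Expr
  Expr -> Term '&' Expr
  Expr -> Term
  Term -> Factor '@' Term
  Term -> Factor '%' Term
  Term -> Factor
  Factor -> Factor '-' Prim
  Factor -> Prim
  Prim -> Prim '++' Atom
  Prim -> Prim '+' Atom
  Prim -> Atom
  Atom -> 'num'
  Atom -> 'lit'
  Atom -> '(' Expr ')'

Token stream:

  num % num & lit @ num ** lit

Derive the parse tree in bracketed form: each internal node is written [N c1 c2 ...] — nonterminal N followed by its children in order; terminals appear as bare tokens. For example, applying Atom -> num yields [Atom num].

[Expr [Term [Factor [Prim [Atom num]]] % [Term [Factor [Prim [Atom num]]]]] & [Expr [Term [Factor [Prim [Atom lit]]] @ [Term [Factor [Prim [Atom num]]]]] ** [Expr [Term [Factor [Prim [Atom lit]]]]]]]

Expr
Term & Expr
Factor % Term & Expr
Prim % Term & Expr
Atom % Term & Expr
num % Term & Expr
num % Factor & Expr
num % Prim & Expr
num % Atom & Expr
num % num & Expr
num % num & Term ** Expr
num % num & Factor @ Term ** Expr
num % num & Prim @ Term ** Expr
num % num & Atom @ Term ** Expr
num % num & lit @ Term ** Expr
num % num & lit @ Factor ** Expr
num % num & lit @ Prim ** Expr
num % num & lit @ Atom ** Expr
num % num & lit @ num ** Expr
num % num & lit @ num ** Term
num % num & lit @ num ** Factor
num % num & lit @ num ** Prim
num % num & lit @ num ** Atom
num % num & lit @ num ** lit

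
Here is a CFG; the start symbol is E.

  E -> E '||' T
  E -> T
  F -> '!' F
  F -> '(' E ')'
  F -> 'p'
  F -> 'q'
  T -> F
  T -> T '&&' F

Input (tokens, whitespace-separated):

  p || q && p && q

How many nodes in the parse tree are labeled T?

[E [E [T [F p]]] || [T [T [T [F q]] && [F p]] && [F q]]]

4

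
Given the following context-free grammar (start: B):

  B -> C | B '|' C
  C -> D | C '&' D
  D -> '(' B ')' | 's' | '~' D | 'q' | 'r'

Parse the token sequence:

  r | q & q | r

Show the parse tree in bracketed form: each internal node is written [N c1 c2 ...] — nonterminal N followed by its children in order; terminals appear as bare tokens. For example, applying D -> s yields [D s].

[B [B [B [C [D r]]] | [C [C [D q]] & [D q]]] | [C [D r]]]

B
B | C
B | C | C
C | C | C
D | C | C
r | C | C
r | C & D | C
r | D & D | C
r | q & D | C
r | q & q | C
r | q & q | D
r | q & q | r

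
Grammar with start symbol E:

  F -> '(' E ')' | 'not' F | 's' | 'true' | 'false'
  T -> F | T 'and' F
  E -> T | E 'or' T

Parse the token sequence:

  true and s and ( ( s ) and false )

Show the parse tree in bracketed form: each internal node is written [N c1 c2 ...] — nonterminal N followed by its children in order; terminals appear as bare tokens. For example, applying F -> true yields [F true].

[E [T [T [T [F true]] and [F s]] and [F ( [E [T [T [F ( [E [T [F s]]] )]] and [F false]]] )]]]

E
T
T and F
T and F and F
F and F and F
true and F and F
true and s and F
true and s and ( E )
true and s and ( T )
true and s and ( T and F )
true and s and ( F and F )
true and s and ( ( E ) and F )
true and s and ( ( T ) and F )
true and s and ( ( F ) and F )
true and s and ( ( s ) and F )
true and s and ( ( s ) and false )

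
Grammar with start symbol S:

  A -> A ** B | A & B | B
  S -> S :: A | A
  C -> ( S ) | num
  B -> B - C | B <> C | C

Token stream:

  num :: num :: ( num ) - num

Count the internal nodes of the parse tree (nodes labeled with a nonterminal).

18

[S [S [S [A [B [C num]]]] :: [A [B [C num]]]] :: [A [B [B [C ( [S [A [B [C num]]]] )]] - [C num]]]]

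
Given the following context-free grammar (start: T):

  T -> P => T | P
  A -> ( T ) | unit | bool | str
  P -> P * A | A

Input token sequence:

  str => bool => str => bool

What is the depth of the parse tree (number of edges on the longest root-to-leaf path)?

6

[T [P [A str]] => [T [P [A bool]] => [T [P [A str]] => [T [P [A bool]]]]]]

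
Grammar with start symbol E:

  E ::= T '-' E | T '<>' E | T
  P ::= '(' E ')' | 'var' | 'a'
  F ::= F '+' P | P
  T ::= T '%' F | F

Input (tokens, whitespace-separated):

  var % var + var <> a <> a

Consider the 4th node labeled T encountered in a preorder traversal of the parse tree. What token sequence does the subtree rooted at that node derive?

a

[E [T [T [F [P var]]] % [F [F [P var]] + [P var]]] <> [E [T [F [P a]]] <> [E [T [F [P a]]]]]]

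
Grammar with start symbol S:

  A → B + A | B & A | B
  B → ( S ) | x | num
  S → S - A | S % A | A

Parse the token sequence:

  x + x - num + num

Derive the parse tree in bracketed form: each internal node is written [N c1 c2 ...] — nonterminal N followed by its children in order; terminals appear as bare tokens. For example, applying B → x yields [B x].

S
S - A
A - A
B + A - A
x + A - A
x + B - A
x + x - A
x + x - B + A
x + x - num + A
x + x - num + B
x + x - num + num

[S [S [A [B x] + [A [B x]]]] - [A [B num] + [A [B num]]]]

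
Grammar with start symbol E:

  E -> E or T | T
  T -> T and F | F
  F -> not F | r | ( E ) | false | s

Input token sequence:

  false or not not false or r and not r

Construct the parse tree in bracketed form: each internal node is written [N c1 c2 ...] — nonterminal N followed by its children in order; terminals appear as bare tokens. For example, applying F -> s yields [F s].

E
E or T
E or T or T
T or T or T
F or T or T
false or T or T
false or F or T
false or not F or T
false or not not F or T
false or not not false or T
false or not not false or T and F
false or not not false or F and F
false or not not false or r and F
false or not not false or r and not F
false or not not false or r and not r

[E [E [E [T [F false]]] or [T [F not [F not [F false]]]]] or [T [T [F r]] and [F not [F r]]]]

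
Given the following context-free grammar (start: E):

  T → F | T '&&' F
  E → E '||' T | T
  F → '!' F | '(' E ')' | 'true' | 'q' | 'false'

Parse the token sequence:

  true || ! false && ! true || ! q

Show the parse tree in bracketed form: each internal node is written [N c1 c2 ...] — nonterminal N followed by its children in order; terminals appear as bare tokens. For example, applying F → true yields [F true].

E
E || T
E || T || T
T || T || T
F || T || T
true || T || T
true || T && F || T
true || F && F || T
true || ! F && F || T
true || ! false && F || T
true || ! false && ! F || T
true || ! false && ! true || T
true || ! false && ! true || F
true || ! false && ! true || ! F
true || ! false && ! true || ! q

[E [E [E [T [F true]]] || [T [T [F ! [F false]]] && [F ! [F true]]]] || [T [F ! [F q]]]]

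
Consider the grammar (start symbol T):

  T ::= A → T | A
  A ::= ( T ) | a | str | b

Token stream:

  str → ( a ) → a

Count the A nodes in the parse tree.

[T [A str] → [T [A ( [T [A a]] )] → [T [A a]]]]

4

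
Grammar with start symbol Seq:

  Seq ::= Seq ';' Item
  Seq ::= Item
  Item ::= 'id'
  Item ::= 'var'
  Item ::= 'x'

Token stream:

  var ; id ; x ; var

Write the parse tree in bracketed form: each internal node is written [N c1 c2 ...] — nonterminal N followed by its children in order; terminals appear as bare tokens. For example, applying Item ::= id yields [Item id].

[Seq [Seq [Seq [Seq [Item var]] ; [Item id]] ; [Item x]] ; [Item var]]

Seq
Seq ; Item
Seq ; Item ; Item
Seq ; Item ; Item ; Item
Item ; Item ; Item ; Item
var ; Item ; Item ; Item
var ; id ; Item ; Item
var ; id ; x ; Item
var ; id ; x ; var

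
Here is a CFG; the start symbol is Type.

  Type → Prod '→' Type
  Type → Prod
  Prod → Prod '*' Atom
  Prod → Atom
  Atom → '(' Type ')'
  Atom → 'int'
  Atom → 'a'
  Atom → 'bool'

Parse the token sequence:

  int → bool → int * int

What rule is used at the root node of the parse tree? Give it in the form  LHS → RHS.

[Type [Prod [Atom int]] → [Type [Prod [Atom bool]] → [Type [Prod [Prod [Atom int]] * [Atom int]]]]]

Type → Prod '→' Type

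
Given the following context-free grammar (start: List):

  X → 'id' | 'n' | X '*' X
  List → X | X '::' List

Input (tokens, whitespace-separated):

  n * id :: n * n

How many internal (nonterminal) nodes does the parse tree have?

8

[List [X [X n] * [X id]] :: [List [X [X n] * [X n]]]]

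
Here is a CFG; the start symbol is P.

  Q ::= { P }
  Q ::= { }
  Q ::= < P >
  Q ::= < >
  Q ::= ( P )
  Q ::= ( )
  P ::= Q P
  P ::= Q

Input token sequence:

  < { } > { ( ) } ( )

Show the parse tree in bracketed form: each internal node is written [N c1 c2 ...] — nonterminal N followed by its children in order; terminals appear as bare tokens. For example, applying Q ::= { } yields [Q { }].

[P [Q < [P [Q { }]] >] [P [Q { [P [Q ( )]] }] [P [Q ( )]]]]

P
Q P
< P > P
< Q > P
< { } > P
< { } > Q P
< { } > { P } P
< { } > { Q } P
< { } > { ( ) } P
< { } > { ( ) } Q
< { } > { ( ) } ( )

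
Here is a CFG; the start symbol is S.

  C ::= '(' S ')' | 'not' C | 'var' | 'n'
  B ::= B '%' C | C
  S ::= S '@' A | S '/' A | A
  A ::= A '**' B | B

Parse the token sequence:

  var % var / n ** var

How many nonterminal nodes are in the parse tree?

13

[S [S [A [B [B [C var]] % [C var]]]] / [A [A [B [C n]]] ** [B [C var]]]]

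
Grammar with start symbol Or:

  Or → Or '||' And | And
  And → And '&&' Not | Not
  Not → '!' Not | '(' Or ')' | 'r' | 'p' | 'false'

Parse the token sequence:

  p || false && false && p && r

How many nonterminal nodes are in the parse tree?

12

[Or [Or [And [Not p]]] || [And [And [And [And [Not false]] && [Not false]] && [Not p]] && [Not r]]]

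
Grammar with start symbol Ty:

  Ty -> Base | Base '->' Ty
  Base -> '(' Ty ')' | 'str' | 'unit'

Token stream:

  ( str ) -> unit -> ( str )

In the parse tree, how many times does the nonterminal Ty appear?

5

[Ty [Base ( [Ty [Base str]] )] -> [Ty [Base unit] -> [Ty [Base ( [Ty [Base str]] )]]]]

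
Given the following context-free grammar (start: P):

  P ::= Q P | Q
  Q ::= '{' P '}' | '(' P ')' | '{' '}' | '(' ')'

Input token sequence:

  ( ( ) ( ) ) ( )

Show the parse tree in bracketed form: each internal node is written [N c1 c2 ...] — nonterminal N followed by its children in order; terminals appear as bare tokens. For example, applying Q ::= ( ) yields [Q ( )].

[P [Q ( [P [Q ( )] [P [Q ( )]]] )] [P [Q ( )]]]

P
Q P
( P ) P
( Q P ) P
( ( ) P ) P
( ( ) Q ) P
( ( ) ( ) ) P
( ( ) ( ) ) Q
( ( ) ( ) ) ( )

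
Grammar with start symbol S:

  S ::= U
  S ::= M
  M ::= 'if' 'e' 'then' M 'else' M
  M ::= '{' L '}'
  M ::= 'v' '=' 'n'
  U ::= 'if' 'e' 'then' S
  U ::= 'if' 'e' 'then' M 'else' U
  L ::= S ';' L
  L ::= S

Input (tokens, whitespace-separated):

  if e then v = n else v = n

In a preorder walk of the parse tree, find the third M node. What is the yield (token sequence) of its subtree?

[S [M if e then [M v = n] else [M v = n]]]

v = n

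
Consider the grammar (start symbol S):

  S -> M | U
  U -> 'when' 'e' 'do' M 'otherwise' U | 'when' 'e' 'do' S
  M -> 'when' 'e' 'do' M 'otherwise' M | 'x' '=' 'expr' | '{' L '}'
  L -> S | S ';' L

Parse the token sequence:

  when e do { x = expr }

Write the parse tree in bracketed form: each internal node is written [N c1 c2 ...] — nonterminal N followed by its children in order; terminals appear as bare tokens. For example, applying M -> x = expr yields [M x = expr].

[S [U when e do [S [M { [L [S [M x = expr]]] }]]]]

S
U
when e do S
when e do M
when e do { L }
when e do { S }
when e do { M }
when e do { x = expr }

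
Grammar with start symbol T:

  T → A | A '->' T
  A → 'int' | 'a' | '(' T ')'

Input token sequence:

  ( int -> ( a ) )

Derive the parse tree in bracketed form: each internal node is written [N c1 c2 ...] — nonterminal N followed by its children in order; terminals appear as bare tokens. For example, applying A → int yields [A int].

T
A
( T )
( A -> T )
( int -> T )
( int -> A )
( int -> ( T ) )
( int -> ( A ) )
( int -> ( a ) )

[T [A ( [T [A int] -> [T [A ( [T [A a]] )]]] )]]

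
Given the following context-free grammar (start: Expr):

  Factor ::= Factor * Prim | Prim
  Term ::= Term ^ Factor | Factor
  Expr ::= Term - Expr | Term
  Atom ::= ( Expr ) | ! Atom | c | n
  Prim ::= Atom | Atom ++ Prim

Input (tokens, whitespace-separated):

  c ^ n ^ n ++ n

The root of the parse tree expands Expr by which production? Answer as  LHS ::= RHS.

[Expr [Term [Term [Term [Factor [Prim [Atom c]]]] ^ [Factor [Prim [Atom n]]]] ^ [Factor [Prim [Atom n] ++ [Prim [Atom n]]]]]]

Expr ::= Term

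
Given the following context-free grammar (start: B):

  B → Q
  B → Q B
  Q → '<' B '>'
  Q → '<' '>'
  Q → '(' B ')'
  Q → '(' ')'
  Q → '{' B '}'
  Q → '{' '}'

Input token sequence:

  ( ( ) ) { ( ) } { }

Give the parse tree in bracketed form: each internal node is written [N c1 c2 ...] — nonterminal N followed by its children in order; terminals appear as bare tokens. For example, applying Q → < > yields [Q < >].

[B [Q ( [B [Q ( )]] )] [B [Q { [B [Q ( )]] }] [B [Q { }]]]]

B
Q B
( B ) B
( Q ) B
( ( ) ) B
( ( ) ) Q B
( ( ) ) { B } B
( ( ) ) { Q } B
( ( ) ) { ( ) } B
( ( ) ) { ( ) } Q
( ( ) ) { ( ) } { }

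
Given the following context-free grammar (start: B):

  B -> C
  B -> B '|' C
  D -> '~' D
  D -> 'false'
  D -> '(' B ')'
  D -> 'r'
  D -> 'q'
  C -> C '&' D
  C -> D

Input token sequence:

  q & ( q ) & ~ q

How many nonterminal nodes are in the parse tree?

11

[B [C [C [C [D q]] & [D ( [B [C [D q]]] )]] & [D ~ [D q]]]]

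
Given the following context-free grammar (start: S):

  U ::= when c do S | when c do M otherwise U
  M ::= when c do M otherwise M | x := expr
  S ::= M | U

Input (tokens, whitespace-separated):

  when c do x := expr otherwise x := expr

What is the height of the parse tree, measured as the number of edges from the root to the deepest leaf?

[S [M when c do [M x := expr] otherwise [M x := expr]]]

3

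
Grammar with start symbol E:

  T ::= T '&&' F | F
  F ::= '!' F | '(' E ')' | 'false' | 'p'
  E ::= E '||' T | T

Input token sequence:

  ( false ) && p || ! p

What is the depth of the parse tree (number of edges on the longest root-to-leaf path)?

8

[E [E [T [T [F ( [E [T [F false]]] )]] && [F p]]] || [T [F ! [F p]]]]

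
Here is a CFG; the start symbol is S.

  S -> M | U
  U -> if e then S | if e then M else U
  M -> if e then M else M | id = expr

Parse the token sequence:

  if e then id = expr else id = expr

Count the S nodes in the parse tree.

[S [M if e then [M id = expr] else [M id = expr]]]

1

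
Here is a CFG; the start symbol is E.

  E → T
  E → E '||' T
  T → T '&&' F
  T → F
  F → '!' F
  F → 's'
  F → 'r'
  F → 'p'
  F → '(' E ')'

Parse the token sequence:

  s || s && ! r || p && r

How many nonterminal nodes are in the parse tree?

14

[E [E [E [T [F s]]] || [T [T [F s]] && [F ! [F r]]]] || [T [T [F p]] && [F r]]]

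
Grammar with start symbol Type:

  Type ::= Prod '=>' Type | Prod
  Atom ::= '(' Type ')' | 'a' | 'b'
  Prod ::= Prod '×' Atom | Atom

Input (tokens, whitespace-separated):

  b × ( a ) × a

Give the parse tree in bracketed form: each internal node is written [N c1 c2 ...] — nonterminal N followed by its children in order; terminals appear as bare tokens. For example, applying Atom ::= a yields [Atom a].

Type
Prod
Prod × Atom
Prod × Atom × Atom
Atom × Atom × Atom
b × Atom × Atom
b × ( Type ) × Atom
b × ( Prod ) × Atom
b × ( Atom ) × Atom
b × ( a ) × Atom
b × ( a ) × a

[Type [Prod [Prod [Prod [Atom b]] × [Atom ( [Type [Prod [Atom a]]] )]] × [Atom a]]]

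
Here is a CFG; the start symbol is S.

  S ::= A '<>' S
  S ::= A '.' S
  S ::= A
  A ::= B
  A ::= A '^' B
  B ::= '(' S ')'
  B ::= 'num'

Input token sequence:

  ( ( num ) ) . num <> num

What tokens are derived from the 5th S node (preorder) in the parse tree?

num

[S [A [B ( [S [A [B ( [S [A [B num]]] )]]] )]] . [S [A [B num]] <> [S [A [B num]]]]]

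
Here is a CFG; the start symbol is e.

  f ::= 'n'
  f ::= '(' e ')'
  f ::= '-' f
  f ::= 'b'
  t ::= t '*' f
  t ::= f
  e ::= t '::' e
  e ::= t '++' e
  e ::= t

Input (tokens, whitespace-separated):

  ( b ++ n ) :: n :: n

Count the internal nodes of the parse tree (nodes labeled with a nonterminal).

15

[e [t [f ( [e [t [f b]] ++ [e [t [f n]]]] )]] :: [e [t [f n]] :: [e [t [f n]]]]]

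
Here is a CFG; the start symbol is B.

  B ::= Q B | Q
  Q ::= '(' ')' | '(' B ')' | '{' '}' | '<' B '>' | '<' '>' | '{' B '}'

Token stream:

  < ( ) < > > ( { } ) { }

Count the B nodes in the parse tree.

[B [Q < [B [Q ( )] [B [Q < >]]] >] [B [Q ( [B [Q { }]] )] [B [Q { }]]]]

6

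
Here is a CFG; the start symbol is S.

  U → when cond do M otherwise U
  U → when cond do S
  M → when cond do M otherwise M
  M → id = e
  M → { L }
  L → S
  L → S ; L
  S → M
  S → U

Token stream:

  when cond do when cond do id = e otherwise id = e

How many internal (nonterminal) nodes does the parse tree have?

[S [U when cond do [S [M when cond do [M id = e] otherwise [M id = e]]]]]

6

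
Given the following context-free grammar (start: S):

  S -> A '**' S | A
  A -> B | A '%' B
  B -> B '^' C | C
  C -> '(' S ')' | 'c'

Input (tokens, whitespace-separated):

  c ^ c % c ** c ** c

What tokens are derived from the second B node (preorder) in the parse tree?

[S [A [A [B [B [C c]] ^ [C c]]] % [B [C c]]] ** [S [A [B [C c]]] ** [S [A [B [C c]]]]]]

c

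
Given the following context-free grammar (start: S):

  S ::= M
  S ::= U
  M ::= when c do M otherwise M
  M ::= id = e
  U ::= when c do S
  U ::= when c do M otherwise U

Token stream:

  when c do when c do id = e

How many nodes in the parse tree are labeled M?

[S [U when c do [S [U when c do [S [M id = e]]]]]]

1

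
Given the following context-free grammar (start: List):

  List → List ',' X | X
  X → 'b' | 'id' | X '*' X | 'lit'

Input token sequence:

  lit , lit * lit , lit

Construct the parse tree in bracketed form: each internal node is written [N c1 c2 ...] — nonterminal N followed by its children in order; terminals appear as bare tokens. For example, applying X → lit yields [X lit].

[List [List [List [X lit]] , [X [X lit] * [X lit]]] , [X lit]]

List
List , X
List , X , X
X , X , X
lit , X , X
lit , X * X , X
lit , lit * X , X
lit , lit * lit , X
lit , lit * lit , lit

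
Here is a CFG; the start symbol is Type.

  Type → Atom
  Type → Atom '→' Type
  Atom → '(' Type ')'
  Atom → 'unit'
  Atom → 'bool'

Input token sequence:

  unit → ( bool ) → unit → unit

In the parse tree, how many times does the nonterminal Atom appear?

5

[Type [Atom unit] → [Type [Atom ( [Type [Atom bool]] )] → [Type [Atom unit] → [Type [Atom unit]]]]]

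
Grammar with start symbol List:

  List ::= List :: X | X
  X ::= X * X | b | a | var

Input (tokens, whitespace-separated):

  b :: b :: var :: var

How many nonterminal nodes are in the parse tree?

8

[List [List [List [List [X b]] :: [X b]] :: [X var]] :: [X var]]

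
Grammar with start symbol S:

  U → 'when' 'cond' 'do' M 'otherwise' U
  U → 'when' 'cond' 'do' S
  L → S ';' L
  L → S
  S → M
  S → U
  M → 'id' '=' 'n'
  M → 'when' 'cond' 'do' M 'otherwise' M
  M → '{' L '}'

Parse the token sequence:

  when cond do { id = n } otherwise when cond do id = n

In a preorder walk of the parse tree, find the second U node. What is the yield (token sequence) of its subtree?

[S [U when cond do [M { [L [S [M id = n]]] }] otherwise [U when cond do [S [M id = n]]]]]

when cond do id = n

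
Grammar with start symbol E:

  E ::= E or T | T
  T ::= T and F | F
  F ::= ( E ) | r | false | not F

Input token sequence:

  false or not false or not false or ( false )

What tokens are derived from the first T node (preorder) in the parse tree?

false

[E [E [E [E [T [F false]]] or [T [F not [F false]]]] or [T [F not [F false]]]] or [T [F ( [E [T [F false]]] )]]]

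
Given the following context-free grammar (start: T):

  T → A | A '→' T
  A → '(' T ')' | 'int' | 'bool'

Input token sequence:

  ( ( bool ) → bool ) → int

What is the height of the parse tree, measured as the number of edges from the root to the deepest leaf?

[T [A ( [T [A ( [T [A bool]] )] → [T [A bool]]] )] → [T [A int]]]

6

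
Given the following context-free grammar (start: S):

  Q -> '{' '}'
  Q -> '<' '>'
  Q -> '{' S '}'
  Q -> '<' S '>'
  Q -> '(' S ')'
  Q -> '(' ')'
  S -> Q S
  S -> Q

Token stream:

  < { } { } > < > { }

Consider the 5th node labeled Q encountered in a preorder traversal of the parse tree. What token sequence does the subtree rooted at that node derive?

[S [Q < [S [Q { }] [S [Q { }]]] >] [S [Q < >] [S [Q { }]]]]

{ }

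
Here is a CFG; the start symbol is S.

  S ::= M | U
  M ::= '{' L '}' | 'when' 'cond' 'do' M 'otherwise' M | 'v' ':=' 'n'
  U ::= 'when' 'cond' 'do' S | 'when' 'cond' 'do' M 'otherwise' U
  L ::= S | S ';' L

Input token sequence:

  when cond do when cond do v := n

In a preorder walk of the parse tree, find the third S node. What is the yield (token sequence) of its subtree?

v := n

[S [U when cond do [S [U when cond do [S [M v := n]]]]]]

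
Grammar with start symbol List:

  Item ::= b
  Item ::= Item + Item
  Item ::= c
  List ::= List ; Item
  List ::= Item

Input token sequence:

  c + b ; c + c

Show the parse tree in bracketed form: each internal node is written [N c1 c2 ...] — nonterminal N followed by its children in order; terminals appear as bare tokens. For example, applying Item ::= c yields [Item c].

List
List ; Item
Item ; Item
Item + Item ; Item
c + Item ; Item
c + b ; Item
c + b ; Item + Item
c + b ; c + Item
c + b ; c + c

[List [List [Item [Item c] + [Item b]]] ; [Item [Item c] + [Item c]]]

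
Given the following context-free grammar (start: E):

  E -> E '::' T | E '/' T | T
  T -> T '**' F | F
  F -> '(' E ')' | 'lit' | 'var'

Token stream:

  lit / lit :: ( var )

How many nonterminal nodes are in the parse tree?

[E [E [E [T [F lit]]] / [T [F lit]]] :: [T [F ( [E [T [F var]]] )]]]

12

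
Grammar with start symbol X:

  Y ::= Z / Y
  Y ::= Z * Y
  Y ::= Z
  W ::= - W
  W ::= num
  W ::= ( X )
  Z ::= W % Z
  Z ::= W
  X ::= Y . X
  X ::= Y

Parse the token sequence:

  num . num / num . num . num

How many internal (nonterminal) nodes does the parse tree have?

[X [Y [Z [W num]]] . [X [Y [Z [W num]] / [Y [Z [W num]]]] . [X [Y [Z [W num]]] . [X [Y [Z [W num]]]]]]]

19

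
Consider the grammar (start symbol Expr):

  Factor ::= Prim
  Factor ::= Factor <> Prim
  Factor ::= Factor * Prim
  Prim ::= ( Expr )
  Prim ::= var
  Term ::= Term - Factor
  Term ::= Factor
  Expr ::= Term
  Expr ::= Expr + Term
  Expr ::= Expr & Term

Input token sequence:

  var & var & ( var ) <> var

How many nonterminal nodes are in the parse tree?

18

[Expr [Expr [Expr [Term [Factor [Prim var]]]] & [Term [Factor [Prim var]]]] & [Term [Factor [Factor [Prim ( [Expr [Term [Factor [Prim var]]]] )]] <> [Prim var]]]]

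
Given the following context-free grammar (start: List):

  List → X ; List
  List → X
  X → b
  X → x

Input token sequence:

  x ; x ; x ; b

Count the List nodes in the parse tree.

[List [X x] ; [List [X x] ; [List [X x] ; [List [X b]]]]]

4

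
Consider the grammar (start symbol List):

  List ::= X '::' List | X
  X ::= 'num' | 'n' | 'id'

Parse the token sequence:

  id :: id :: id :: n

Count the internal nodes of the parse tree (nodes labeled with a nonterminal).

[List [X id] :: [List [X id] :: [List [X id] :: [List [X n]]]]]

8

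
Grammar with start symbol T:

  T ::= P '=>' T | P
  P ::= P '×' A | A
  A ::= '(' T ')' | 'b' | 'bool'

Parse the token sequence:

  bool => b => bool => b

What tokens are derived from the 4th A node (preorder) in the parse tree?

b

[T [P [A bool]] => [T [P [A b]] => [T [P [A bool]] => [T [P [A b]]]]]]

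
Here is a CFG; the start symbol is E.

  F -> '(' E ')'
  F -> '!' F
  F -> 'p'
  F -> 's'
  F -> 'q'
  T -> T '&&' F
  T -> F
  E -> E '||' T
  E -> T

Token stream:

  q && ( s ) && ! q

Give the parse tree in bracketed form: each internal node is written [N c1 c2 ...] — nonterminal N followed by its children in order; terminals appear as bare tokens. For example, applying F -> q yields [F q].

[E [T [T [T [F q]] && [F ( [E [T [F s]]] )]] && [F ! [F q]]]]

E
T
T && F
T && F && F
F && F && F
q && F && F
q && ( E ) && F
q && ( T ) && F
q && ( F ) && F
q && ( s ) && F
q && ( s ) && ! F
q && ( s ) && ! q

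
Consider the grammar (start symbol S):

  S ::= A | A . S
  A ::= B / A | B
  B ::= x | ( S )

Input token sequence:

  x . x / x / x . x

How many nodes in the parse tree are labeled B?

5

[S [A [B x]] . [S [A [B x] / [A [B x] / [A [B x]]]] . [S [A [B x]]]]]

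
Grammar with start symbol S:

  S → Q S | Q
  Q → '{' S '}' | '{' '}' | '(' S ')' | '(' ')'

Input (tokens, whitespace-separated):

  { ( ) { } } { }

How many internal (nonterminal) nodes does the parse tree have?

8

[S [Q { [S [Q ( )] [S [Q { }]]] }] [S [Q { }]]]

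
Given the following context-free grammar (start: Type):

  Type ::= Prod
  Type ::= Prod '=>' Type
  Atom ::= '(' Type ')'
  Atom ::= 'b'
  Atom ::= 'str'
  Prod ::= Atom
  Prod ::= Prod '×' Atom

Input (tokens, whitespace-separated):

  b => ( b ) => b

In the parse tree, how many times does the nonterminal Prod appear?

[Type [Prod [Atom b]] => [Type [Prod [Atom ( [Type [Prod [Atom b]]] )]] => [Type [Prod [Atom b]]]]]

4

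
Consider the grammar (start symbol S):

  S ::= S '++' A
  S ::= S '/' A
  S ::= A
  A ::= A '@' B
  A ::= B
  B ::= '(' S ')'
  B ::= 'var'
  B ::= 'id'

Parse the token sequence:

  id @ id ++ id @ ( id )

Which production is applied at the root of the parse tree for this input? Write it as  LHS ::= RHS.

[S [S [A [A [B id]] @ [B id]]] ++ [A [A [B id]] @ [B ( [S [A [B id]]] )]]]

S ::= S '++' A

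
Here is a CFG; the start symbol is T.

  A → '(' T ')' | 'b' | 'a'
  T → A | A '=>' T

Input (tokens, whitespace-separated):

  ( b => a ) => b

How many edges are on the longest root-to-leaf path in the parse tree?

5

[T [A ( [T [A b] => [T [A a]]] )] => [T [A b]]]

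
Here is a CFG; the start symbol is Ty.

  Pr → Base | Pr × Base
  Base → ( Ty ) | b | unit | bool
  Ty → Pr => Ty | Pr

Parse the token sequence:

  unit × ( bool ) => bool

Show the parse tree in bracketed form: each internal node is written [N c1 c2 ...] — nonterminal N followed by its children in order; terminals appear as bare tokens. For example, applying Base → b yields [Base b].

Ty
Pr => Ty
Pr × Base => Ty
Base × Base => Ty
unit × Base => Ty
unit × ( Ty ) => Ty
unit × ( Pr ) => Ty
unit × ( Base ) => Ty
unit × ( bool ) => Ty
unit × ( bool ) => Pr
unit × ( bool ) => Base
unit × ( bool ) => bool

[Ty [Pr [Pr [Base unit]] × [Base ( [Ty [Pr [Base bool]]] )]] => [Ty [Pr [Base bool]]]]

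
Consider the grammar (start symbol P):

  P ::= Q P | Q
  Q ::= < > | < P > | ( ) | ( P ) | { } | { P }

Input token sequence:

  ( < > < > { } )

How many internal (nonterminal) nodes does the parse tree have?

8

[P [Q ( [P [Q < >] [P [Q < >] [P [Q { }]]]] )]]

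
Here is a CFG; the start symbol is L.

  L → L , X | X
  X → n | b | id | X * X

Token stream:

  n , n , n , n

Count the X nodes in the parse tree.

[L [L [L [L [X n]] , [X n]] , [X n]] , [X n]]

4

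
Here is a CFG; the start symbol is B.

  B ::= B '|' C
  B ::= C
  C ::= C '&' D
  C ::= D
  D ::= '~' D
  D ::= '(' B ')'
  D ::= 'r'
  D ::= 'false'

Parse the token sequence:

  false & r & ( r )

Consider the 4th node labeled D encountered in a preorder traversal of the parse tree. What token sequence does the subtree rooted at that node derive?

[B [C [C [C [D false]] & [D r]] & [D ( [B [C [D r]]] )]]]

r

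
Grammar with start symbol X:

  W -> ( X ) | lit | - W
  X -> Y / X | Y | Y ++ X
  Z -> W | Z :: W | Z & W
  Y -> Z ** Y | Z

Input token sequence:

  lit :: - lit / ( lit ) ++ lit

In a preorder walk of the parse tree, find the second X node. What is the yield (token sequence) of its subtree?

[X [Y [Z [Z [W lit]] :: [W - [W lit]]]] / [X [Y [Z [W ( [X [Y [Z [W lit]]]] )]]] ++ [X [Y [Z [W lit]]]]]]

( lit ) ++ lit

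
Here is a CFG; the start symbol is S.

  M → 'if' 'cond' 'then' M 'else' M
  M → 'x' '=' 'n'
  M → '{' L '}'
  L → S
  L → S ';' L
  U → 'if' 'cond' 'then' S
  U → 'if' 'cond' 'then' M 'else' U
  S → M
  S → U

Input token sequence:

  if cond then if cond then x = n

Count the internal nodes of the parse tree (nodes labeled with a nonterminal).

[S [U if cond then [S [U if cond then [S [M x = n]]]]]]

6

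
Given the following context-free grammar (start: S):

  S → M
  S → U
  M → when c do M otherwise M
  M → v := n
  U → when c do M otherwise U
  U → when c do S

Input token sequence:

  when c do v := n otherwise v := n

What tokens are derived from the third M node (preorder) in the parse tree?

[S [M when c do [M v := n] otherwise [M v := n]]]

v := n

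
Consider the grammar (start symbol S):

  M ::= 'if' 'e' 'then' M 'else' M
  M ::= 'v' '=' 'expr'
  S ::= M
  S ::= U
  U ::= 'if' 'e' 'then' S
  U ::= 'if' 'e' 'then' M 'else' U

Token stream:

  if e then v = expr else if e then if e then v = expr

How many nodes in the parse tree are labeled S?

[S [U if e then [M v = expr] else [U if e then [S [U if e then [S [M v = expr]]]]]]]

3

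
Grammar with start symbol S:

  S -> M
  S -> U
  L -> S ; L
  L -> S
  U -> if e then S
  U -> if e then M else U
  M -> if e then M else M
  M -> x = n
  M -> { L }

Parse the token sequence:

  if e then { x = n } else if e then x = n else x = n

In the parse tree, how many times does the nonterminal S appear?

[S [M if e then [M { [L [S [M x = n]]] }] else [M if e then [M x = n] else [M x = n]]]]

2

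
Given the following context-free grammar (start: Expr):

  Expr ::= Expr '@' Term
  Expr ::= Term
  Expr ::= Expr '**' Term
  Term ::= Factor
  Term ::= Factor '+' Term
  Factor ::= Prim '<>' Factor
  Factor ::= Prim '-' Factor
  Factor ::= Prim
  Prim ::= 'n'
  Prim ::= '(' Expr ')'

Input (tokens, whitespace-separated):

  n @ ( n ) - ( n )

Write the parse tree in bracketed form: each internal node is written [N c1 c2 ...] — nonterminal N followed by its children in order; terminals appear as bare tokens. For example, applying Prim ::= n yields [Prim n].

[Expr [Expr [Term [Factor [Prim n]]]] @ [Term [Factor [Prim ( [Expr [Term [Factor [Prim n]]]] )] - [Factor [Prim ( [Expr [Term [Factor [Prim n]]]] )]]]]]

Expr
Expr @ Term
Term @ Term
Factor @ Term
Prim @ Term
n @ Term
n @ Factor
n @ Prim - Factor
n @ ( Expr ) - Factor
n @ ( Term ) - Factor
n @ ( Factor ) - Factor
n @ ( Prim ) - Factor
n @ ( n ) - Factor
n @ ( n ) - Prim
n @ ( n ) - ( Expr )
n @ ( n ) - ( Term )
n @ ( n ) - ( Factor )
n @ ( n ) - ( Prim )
n @ ( n ) - ( n )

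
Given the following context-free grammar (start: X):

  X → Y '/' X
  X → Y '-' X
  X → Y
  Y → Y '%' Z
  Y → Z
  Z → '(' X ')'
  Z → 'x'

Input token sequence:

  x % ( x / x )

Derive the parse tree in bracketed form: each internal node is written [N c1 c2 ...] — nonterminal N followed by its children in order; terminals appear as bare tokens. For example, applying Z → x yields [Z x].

[X [Y [Y [Z x]] % [Z ( [X [Y [Z x]] / [X [Y [Z x]]]] )]]]

X
Y
Y % Z
Z % Z
x % Z
x % ( X )
x % ( Y / X )
x % ( Z / X )
x % ( x / X )
x % ( x / Y )
x % ( x / Z )
x % ( x / x )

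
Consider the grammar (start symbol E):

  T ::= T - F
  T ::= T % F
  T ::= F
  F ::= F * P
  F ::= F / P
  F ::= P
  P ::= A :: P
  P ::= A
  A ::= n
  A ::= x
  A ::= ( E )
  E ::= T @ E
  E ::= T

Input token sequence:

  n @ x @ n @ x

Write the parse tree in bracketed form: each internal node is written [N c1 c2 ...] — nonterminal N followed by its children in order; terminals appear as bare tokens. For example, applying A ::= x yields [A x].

E
T @ E
F @ E
P @ E
A @ E
n @ E
n @ T @ E
n @ F @ E
n @ P @ E
n @ A @ E
n @ x @ E
n @ x @ T @ E
n @ x @ F @ E
n @ x @ P @ E
n @ x @ A @ E
n @ x @ n @ E
n @ x @ n @ T
n @ x @ n @ F
n @ x @ n @ P
n @ x @ n @ A
n @ x @ n @ x

[E [T [F [P [A n]]]] @ [E [T [F [P [A x]]]] @ [E [T [F [P [A n]]]] @ [E [T [F [P [A x]]]]]]]]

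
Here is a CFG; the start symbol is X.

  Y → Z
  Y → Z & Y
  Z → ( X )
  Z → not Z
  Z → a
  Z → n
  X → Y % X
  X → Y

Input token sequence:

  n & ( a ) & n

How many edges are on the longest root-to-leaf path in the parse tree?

[X [Y [Z n] & [Y [Z ( [X [Y [Z a]]] )] & [Y [Z n]]]]]

7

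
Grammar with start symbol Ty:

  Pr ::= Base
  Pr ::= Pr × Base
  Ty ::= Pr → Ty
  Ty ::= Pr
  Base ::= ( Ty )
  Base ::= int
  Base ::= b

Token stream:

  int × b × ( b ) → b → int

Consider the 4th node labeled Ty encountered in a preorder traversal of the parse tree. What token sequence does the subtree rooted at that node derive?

[Ty [Pr [Pr [Pr [Base int]] × [Base b]] × [Base ( [Ty [Pr [Base b]]] )]] → [Ty [Pr [Base b]] → [Ty [Pr [Base int]]]]]

int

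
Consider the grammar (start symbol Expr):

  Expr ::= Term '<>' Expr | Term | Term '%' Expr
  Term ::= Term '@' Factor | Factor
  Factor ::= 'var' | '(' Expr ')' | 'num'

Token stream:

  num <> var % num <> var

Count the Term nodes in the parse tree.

[Expr [Term [Factor num]] <> [Expr [Term [Factor var]] % [Expr [Term [Factor num]] <> [Expr [Term [Factor var]]]]]]

4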